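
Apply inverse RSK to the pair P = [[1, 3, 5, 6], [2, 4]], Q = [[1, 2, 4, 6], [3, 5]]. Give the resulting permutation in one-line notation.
2 4 1 5 3 6

Reverse the RSK construction: for i from n down to 1, find the cell of Q containing i, remove the entry at that cell from P, and reverse-bump it up through P; the value ejected from row 1 is w(i).

Step i=6: Q has 6 at row 1, column 4; remove that cell from P, ejecting 6. So w(6) = 6. P is now [[1, 3, 5], [2, 4]].
Step i=5: Q has 5 at row 2, column 2; remove 4 from row 2 of P and reverse-bump: 4 enters row 1 and ejects 3. So w(5) = 3. P is now [[1, 4, 5], [2]].
Step i=4: Q has 4 at row 1, column 3; remove that cell from P, ejecting 5. So w(4) = 5. P is now [[1, 4], [2]].
Step i=3: Q has 3 at row 2, column 1; remove 2 from row 2 of P and reverse-bump: 2 enters row 1 and ejects 1. So w(3) = 1. P is now [[2, 4]].
Step i=2: Q has 2 at row 1, column 2; remove that cell from P, ejecting 4. So w(2) = 4. P is now [[2]].
Step i=1: Q has 1 at row 1, column 1; remove that cell from P, ejecting 2. So w(1) = 2. P is now [].

So w = 2 4 1 5 3 6.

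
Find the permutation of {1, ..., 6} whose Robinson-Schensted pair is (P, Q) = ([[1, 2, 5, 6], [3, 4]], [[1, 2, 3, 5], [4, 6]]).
3 4 5 1 6 2

Reverse RSK: for i = n, n-1, ..., 1, locate i in Q, remove the corresponding corner cell from P, and reverse-bump its entry up through P; the value ejected from row 1 is w(i).

So w = 3 4 5 1 6 2.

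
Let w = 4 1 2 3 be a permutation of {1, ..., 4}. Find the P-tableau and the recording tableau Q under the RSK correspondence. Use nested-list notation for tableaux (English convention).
P = [[1, 2, 3], [4]], Q = [[1, 3, 4], [2]]

Insert each entry of the permutation into P by Schensted row insertion, recording in Q the position of each new cell.

Insert 4: appended to row 1. P = [[4]].
Insert 1: 1 bumps 4 from row 1; 4 starts row 2. P = [[1], [4]].
Insert 2: appended to row 1. P = [[1, 2], [4]].
Insert 3: appended to row 1. P = [[1, 2, 3], [4]].

So P = [[1, 2, 3], [4]], Q = [[1, 3, 4], [2]].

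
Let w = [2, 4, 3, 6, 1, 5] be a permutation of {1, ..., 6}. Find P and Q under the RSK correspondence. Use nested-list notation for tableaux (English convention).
P = [[1, 3, 5], [2, 6], [4]], Q = [[1, 2, 4], [3, 6], [5]]

Insert each entry of the permutation into P by Schensted row insertion, recording in Q the position of each new cell.

Insert 2: appended to row 1. P = [[2]].
Insert 4: appended to row 1. P = [[2, 4]].
Insert 3: 3 bumps 4 from row 1; 4 starts row 2. P = [[2, 3], [4]].
Insert 6: appended to row 1. P = [[2, 3, 6], [4]].
Insert 1: 1 bumps 2 from row 1; 2 bumps 4 from row 2; 4 starts row 3. P = [[1, 3, 6], [2], [4]].
Insert 5: 5 bumps 6 from row 1; 6 appends to row 2. P = [[1, 3, 5], [2, 6], [4]].

So P = [[1, 3, 5], [2, 6], [4]], Q = [[1, 2, 4], [3, 6], [5]].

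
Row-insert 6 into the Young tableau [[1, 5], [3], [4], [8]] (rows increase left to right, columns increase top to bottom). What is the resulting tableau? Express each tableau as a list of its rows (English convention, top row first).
6 is larger than every entry of row 1, so it is appended to row 1. The new tableau is [[1, 5, 6], [3], [4], [8]].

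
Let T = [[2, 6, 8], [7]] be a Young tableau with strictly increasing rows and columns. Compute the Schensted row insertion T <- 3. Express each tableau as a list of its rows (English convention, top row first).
In row 1, 3 replaces 6 (the leftmost entry greater than 3); 6 is bumped to row 2. In row 2, 6 replaces 7 (the leftmost entry greater than 6); 7 is bumped to row 3. 7 starts a new row 3. The new tableau is [[2, 3, 8], [6], [7]].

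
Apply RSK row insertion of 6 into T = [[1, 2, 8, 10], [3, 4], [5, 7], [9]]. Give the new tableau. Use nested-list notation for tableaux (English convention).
[[1, 2, 6, 10], [3, 4, 8], [5, 7], [9]]

In row 1, 6 replaces 8 (the leftmost entry greater than 6); 8 is bumped to row 2. 8 is appended to row 2. The new tableau is [[1, 2, 6, 10], [3, 4, 8], [5, 7], [9]].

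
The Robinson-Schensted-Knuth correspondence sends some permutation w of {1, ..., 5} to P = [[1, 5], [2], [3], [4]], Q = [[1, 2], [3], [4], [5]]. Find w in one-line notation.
Reverse RSK: for i = n, n-1, ..., 1, locate i in Q, remove the corresponding corner cell from P, and reverse-bump its entry up through P; the value ejected from row 1 is w(i).

So w = 4 5 3 2 1.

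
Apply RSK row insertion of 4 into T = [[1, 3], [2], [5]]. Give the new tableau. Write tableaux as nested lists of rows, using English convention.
[[1, 3, 4], [2], [5]]

4 is larger than every entry of row 1, so it is appended to row 1. The new tableau is [[1, 3, 4], [2], [5]].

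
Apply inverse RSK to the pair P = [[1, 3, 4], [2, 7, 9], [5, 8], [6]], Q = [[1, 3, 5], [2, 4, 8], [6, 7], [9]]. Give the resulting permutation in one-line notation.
6 5 8 7 9 2 3 4 1

Reverse the RSK construction: for i from n down to 1, find the cell of Q containing i, remove the entry at that cell from P, and reverse-bump it up through P; the value ejected from row 1 is w(i).

Step i=9: Q has 9 at row 4, column 1; remove 6 from row 4 of P and reverse-bump: 6 enters row 3 and ejects 5; 5 enters row 2 and ejects 2; 2 enters row 1 and ejects 1. So w(9) = 1. P is now [[2, 3, 4], [5, 7, 9], [6, 8]].
Step i=8: Q has 8 at row 2, column 3; remove 9 from row 2 of P and reverse-bump: 9 enters row 1 and ejects 4. So w(8) = 4. P is now [[2, 3, 9], [5, 7], [6, 8]].
Step i=7: Q has 7 at row 3, column 2; remove 8 from row 3 of P and reverse-bump: 8 enters row 2 and ejects 7; 7 enters row 1 and ejects 3. So w(7) = 3. P is now [[2, 7, 9], [5, 8], [6]].
Step i=6: Q has 6 at row 3, column 1; remove 6 from row 3 of P and reverse-bump: 6 enters row 2 and ejects 5; 5 enters row 1 and ejects 2. So w(6) = 2. P is now [[5, 7, 9], [6, 8]].
Step i=5: Q has 5 at row 1, column 3; remove that cell from P, ejecting 9. So w(5) = 9. P is now [[5, 7], [6, 8]].
Step i=4: Q has 4 at row 2, column 2; remove 8 from row 2 of P and reverse-bump: 8 enters row 1 and ejects 7. So w(4) = 7. P is now [[5, 8], [6]].
Step i=3: Q has 3 at row 1, column 2; remove that cell from P, ejecting 8. So w(3) = 8. P is now [[5], [6]].
Step i=2: Q has 2 at row 2, column 1; remove 6 from row 2 of P and reverse-bump: 6 enters row 1 and ejects 5. So w(2) = 5. P is now [[6]].
Step i=1: Q has 1 at row 1, column 1; remove that cell from P, ejecting 6. So w(1) = 6. P is now [].

So w = 6 5 8 7 9 2 3 4 1.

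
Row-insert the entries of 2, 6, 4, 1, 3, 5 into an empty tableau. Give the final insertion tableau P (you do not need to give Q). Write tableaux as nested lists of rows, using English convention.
Insert 2: appended to row 1. P = [[2]].
Insert 6: appended to row 1. P = [[2, 6]].
Insert 4: 4 bumps 6 from row 1; 6 starts row 2. P = [[2, 4], [6]].
Insert 1: 1 bumps 2 from row 1; 2 bumps 6 from row 2; 6 starts row 3. P = [[1, 4], [2], [6]].
Insert 3: 3 bumps 4 from row 1; 4 appends to row 2. P = [[1, 3], [2, 4], [6]].
Insert 5: appended to row 1. P = [[1, 3, 5], [2, 4], [6]].

So P = [[1, 3, 5], [2, 4], [6]].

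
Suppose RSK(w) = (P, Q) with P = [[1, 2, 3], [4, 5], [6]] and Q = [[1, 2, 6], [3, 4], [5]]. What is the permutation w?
Reverse the RSK construction: for i from n down to 1, find the cell of Q containing i, remove the entry at that cell from P, and reverse-bump it up through P; the value ejected from row 1 is w(i).

Step i=6: Q has 6 at row 1, column 3; remove that cell from P, ejecting 3. So w(6) = 3. P is now [[1, 2], [4, 5], [6]].
Step i=5: Q has 5 at row 3, column 1; remove 6 from row 3 of P and reverse-bump: 6 enters row 2 and ejects 5; 5 enters row 1 and ejects 2. So w(5) = 2. P is now [[1, 5], [4, 6]].
Step i=4: Q has 4 at row 2, column 2; remove 6 from row 2 of P and reverse-bump: 6 enters row 1 and ejects 5. So w(4) = 5. P is now [[1, 6], [4]].
Step i=3: Q has 3 at row 2, column 1; remove 4 from row 2 of P and reverse-bump: 4 enters row 1 and ejects 1. So w(3) = 1. P is now [[4, 6]].
Step i=2: Q has 2 at row 1, column 2; remove that cell from P, ejecting 6. So w(2) = 6. P is now [[4]].
Step i=1: Q has 1 at row 1, column 1; remove that cell from P, ejecting 4. So w(1) = 4. P is now [].

So w = 4 6 1 5 2 3.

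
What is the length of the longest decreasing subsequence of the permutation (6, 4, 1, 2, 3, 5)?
3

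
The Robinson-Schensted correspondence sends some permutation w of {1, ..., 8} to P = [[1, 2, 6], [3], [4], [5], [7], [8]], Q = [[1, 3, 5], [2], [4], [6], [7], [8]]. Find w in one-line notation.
Reverse the RSK construction: for i from n down to 1, find the cell of Q containing i, remove the entry at that cell from P, and reverse-bump it up through P; the value ejected from row 1 is w(i).

Step i=8: Q has 8 at row 6, column 1; remove 8 from row 6 of P and reverse-bump: 8 enters row 5 and ejects 7; 7 enters row 4 and ejects 5; 5 enters row 3 and ejects 4; 4 enters row 2 and ejects 3; 3 enters row 1 and ejects 2. So w(8) = 2. P is now [[1, 3, 6], [4], [5], [7], [8]].
Step i=7: Q has 7 at row 5, column 1; remove 8 from row 5 of P and reverse-bump: 8 enters row 4 and ejects 7; 7 enters row 3 and ejects 5; 5 enters row 2 and ejects 4; 4 enters row 1 and ejects 3. So w(7) = 3. P is now [[1, 4, 6], [5], [7], [8]].
Step i=6: Q has 6 at row 4, column 1; remove 8 from row 4 of P and reverse-bump: 8 enters row 3 and ejects 7; 7 enters row 2 and ejects 5; 5 enters row 1 and ejects 4. So w(6) = 4. P is now [[1, 5, 6], [7], [8]].
Step i=5: Q has 5 at row 1, column 3; remove that cell from P, ejecting 6. So w(5) = 6. P is now [[1, 5], [7], [8]].
Step i=4: Q has 4 at row 3, column 1; remove 8 from row 3 of P and reverse-bump: 8 enters row 2 and ejects 7; 7 enters row 1 and ejects 5. So w(4) = 5. P is now [[1, 7], [8]].
Step i=3: Q has 3 at row 1, column 2; remove that cell from P, ejecting 7. So w(3) = 7. P is now [[1], [8]].
Step i=2: Q has 2 at row 2, column 1; remove 8 from row 2 of P and reverse-bump: 8 enters row 1 and ejects 1. So w(2) = 1. P is now [[8]].
Step i=1: Q has 1 at row 1, column 1; remove that cell from P, ejecting 8. So w(1) = 8. P is now [].

So w = 8 1 7 5 6 4 3 2.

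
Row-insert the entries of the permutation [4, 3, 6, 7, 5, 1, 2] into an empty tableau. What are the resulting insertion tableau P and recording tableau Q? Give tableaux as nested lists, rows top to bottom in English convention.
Insert each entry of the permutation into P by Schensted row insertion, recording in Q the position of each new cell.

Insert 4: appended to row 1. P = [[4]], Q = [[1]].
Insert 3: 3 bumps 4 from row 1; 4 starts row 2. P = [[3], [4]], Q = [[1], [2]].
Insert 6: appended to row 1. P = [[3, 6], [4]], Q = [[1, 3], [2]].
Insert 7: appended to row 1. P = [[3, 6, 7], [4]], Q = [[1, 3, 4], [2]].
Insert 5: 5 bumps 6 from row 1; 6 appends to row 2. P = [[3, 5, 7], [4, 6]], Q = [[1, 3, 4], [2, 5]].
Insert 1: 1 bumps 3 from row 1; 3 bumps 4 from row 2; 4 starts row 3. P = [[1, 5, 7], [3, 6], [4]], Q = [[1, 3, 4], [2, 5], [6]].
Insert 2: 2 bumps 5 from row 1; 5 bumps 6 from row 2; 6 appends to row 3. P = [[1, 2, 7], [3, 5], [4, 6]], Q = [[1, 3, 4], [2, 5], [6, 7]].

So P = [[1, 2, 7], [3, 5], [4, 6]], Q = [[1, 3, 4], [2, 5], [6, 7]].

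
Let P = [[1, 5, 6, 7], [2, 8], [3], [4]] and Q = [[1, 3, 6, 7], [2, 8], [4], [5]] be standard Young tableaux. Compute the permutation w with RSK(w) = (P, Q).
Reverse the RSK construction: for i from n down to 1, find the cell of Q containing i, remove the entry at that cell from P, and reverse-bump it up through P; the value ejected from row 1 is w(i).

Step i=8: Q has 8 at row 2, column 2; remove 8 from row 2 of P and reverse-bump: 8 enters row 1 and ejects 7. So w(8) = 7. P is now [[1, 5, 6, 8], [2], [3], [4]].
Step i=7: Q has 7 at row 1, column 4; remove that cell from P, ejecting 8. So w(7) = 8. P is now [[1, 5, 6], [2], [3], [4]].
Step i=6: Q has 6 at row 1, column 3; remove that cell from P, ejecting 6. So w(6) = 6. P is now [[1, 5], [2], [3], [4]].
Step i=5: Q has 5 at row 4, column 1; remove 4 from row 4 of P and reverse-bump: 4 enters row 3 and ejects 3; 3 enters row 2 and ejects 2; 2 enters row 1 and ejects 1. So w(5) = 1. P is now [[2, 5], [3], [4]].
Step i=4: Q has 4 at row 3, column 1; remove 4 from row 3 of P and reverse-bump: 4 enters row 2 and ejects 3; 3 enters row 1 and ejects 2. So w(4) = 2. P is now [[3, 5], [4]].
Step i=3: Q has 3 at row 1, column 2; remove that cell from P, ejecting 5. So w(3) = 5. P is now [[3], [4]].
Step i=2: Q has 2 at row 2, column 1; remove 4 from row 2 of P and reverse-bump: 4 enters row 1 and ejects 3. So w(2) = 3. P is now [[4]].
Step i=1: Q has 1 at row 1, column 1; remove that cell from P, ejecting 4. So w(1) = 4. P is now [].

So w = 4 3 5 2 1 6 8 7.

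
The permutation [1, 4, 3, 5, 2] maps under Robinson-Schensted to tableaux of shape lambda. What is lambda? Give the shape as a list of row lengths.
[3, 1, 1]

Row-insert each entry into an empty tableau.

After inserting 1: P = [[1]].
After inserting 4: P = [[1, 4]].
After inserting 3: P = [[1, 3], [4]].
After inserting 5: P = [[1, 3, 5], [4]].
After inserting 2: P = [[1, 2, 5], [3], [4]].

The final insertion tableau P = [[1, 2, 5], [3], [4]] has shape [3, 1, 1].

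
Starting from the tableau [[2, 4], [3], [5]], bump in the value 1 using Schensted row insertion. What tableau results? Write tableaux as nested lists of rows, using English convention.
In row 1, 1 replaces 2 (the leftmost entry greater than 1); 2 is bumped to row 2. In row 2, 2 replaces 3 (the leftmost entry greater than 2); 3 is bumped to row 3. In row 3, 3 replaces 5 (the leftmost entry greater than 3); 5 is bumped to row 4. 5 starts a new row 4. The new tableau is [[1, 4], [2], [3], [5]].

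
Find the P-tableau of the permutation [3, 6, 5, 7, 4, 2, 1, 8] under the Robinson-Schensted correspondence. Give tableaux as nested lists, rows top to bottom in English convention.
Insert 3: appended to row 1. P = [[3]].
Insert 6: appended to row 1. P = [[3, 6]].
Insert 5: 5 bumps 6 from row 1; 6 starts row 2. P = [[3, 5], [6]].
Insert 7: appended to row 1. P = [[3, 5, 7], [6]].
Insert 4: 4 bumps 5 from row 1; 5 bumps 6 from row 2; 6 starts row 3. P = [[3, 4, 7], [5], [6]].
Insert 2: 2 bumps 3 from row 1; 3 bumps 5 from row 2; 5 bumps 6 from row 3; 6 starts row 4. P = [[2, 4, 7], [3], [5], [6]].
Insert 1: 1 bumps 2 from row 1; 2 bumps 3 from row 2; 3 bumps 5 from row 3; 5 bumps 6 from row 4; 6 starts row 5. P = [[1, 4, 7], [2], [3], [5], [6]].
Insert 8: appended to row 1. P = [[1, 4, 7, 8], [2], [3], [5], [6]].

So P = [[1, 4, 7, 8], [2], [3], [5], [6]].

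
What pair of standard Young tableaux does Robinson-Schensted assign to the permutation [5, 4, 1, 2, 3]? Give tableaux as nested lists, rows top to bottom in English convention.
P = [[1, 2, 3], [4], [5]], Q = [[1, 4, 5], [2], [3]]

Insert each entry of the permutation into P by Schensted row insertion, recording in Q the position of each new cell.

Insert 5: appended to row 1. P = [[5]], Q = [[1]].
Insert 4: 4 bumps 5 from row 1; 5 starts row 2. P = [[4], [5]], Q = [[1], [2]].
Insert 1: 1 bumps 4 from row 1; 4 bumps 5 from row 2; 5 starts row 3. P = [[1], [4], [5]], Q = [[1], [2], [3]].
Insert 2: appended to row 1. P = [[1, 2], [4], [5]], Q = [[1, 4], [2], [3]].
Insert 3: appended to row 1. P = [[1, 2, 3], [4], [5]], Q = [[1, 4, 5], [2], [3]].

So P = [[1, 2, 3], [4], [5]], Q = [[1, 4, 5], [2], [3]].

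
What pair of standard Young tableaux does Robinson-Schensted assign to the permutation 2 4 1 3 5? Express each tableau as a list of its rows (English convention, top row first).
P = [[1, 3, 5], [2, 4]], Q = [[1, 2, 5], [3, 4]]

Insert each entry of the permutation into P by Schensted row insertion, recording in Q the position of each new cell.

After inserting 2: P = [[2]].
After inserting 4: P = [[2, 4]].
After inserting 1: P = [[1, 4], [2]].
After inserting 3: P = [[1, 3], [2, 4]].
After inserting 5: P = [[1, 3, 5], [2, 4]].

So P = [[1, 3, 5], [2, 4]], Q = [[1, 2, 5], [3, 4]].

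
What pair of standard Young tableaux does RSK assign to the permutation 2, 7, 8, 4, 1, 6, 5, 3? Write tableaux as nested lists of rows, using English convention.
P = [[1, 3, 5], [2, 4], [6, 8], [7]], Q = [[1, 2, 3], [4, 6], [5, 7], [8]]

Insert each entry of the permutation into P by Schensted row insertion, recording in Q the position of each new cell.

Insert 2: appended to row 1. P = [[2]].
Insert 7: appended to row 1. P = [[2, 7]].
Insert 8: appended to row 1. P = [[2, 7, 8]].
Insert 4: 4 bumps 7 from row 1; 7 starts row 2. P = [[2, 4, 8], [7]].
Insert 1: 1 bumps 2 from row 1; 2 bumps 7 from row 2; 7 starts row 3. P = [[1, 4, 8], [2], [7]].
Insert 6: 6 bumps 8 from row 1; 8 appends to row 2. P = [[1, 4, 6], [2, 8], [7]].
Insert 5: 5 bumps 6 from row 1; 6 bumps 8 from row 2; 8 appends to row 3. P = [[1, 4, 5], [2, 6], [7, 8]].
Insert 3: 3 bumps 4 from row 1; 4 bumps 6 from row 2; 6 bumps 7 from row 3; 7 starts row 4. P = [[1, 3, 5], [2, 4], [6, 8], [7]].

So P = [[1, 3, 5], [2, 4], [6, 8], [7]], Q = [[1, 2, 3], [4, 6], [5, 7], [8]].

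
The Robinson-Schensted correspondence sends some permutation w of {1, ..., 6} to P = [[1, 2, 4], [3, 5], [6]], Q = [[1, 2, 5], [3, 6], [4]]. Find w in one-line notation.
1 6 3 2 5 4

Reverse the RSK construction: for i from n down to 1, find the cell of Q containing i, remove the entry at that cell from P, and reverse-bump it up through P; the value ejected from row 1 is w(i).

Step i=6: Q has 6 at row 2, column 2; remove 5 from row 2 of P and reverse-bump: 5 enters row 1 and ejects 4. So w(6) = 4. P is now [[1, 2, 5], [3], [6]].
Step i=5: Q has 5 at row 1, column 3; remove that cell from P, ejecting 5. So w(5) = 5. P is now [[1, 2], [3], [6]].
Step i=4: Q has 4 at row 3, column 1; remove 6 from row 3 of P and reverse-bump: 6 enters row 2 and ejects 3; 3 enters row 1 and ejects 2. So w(4) = 2. P is now [[1, 3], [6]].
Step i=3: Q has 3 at row 2, column 1; remove 6 from row 2 of P and reverse-bump: 6 enters row 1 and ejects 3. So w(3) = 3. P is now [[1, 6]].
Step i=2: Q has 2 at row 1, column 2; remove that cell from P, ejecting 6. So w(2) = 6. P is now [[1]].
Step i=1: Q has 1 at row 1, column 1; remove that cell from P, ejecting 1. So w(1) = 1. P is now [].

So w = 1 6 3 2 5 4.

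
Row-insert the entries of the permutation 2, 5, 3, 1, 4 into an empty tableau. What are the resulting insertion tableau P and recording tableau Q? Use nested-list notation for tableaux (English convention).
Insert each entry of the permutation into P by Schensted row insertion, recording in Q the position of each new cell.

Insert 2: appended to row 1. P = [[2]], Q = [[1]].
Insert 5: appended to row 1. P = [[2, 5]], Q = [[1, 2]].
Insert 3: 3 bumps 5 from row 1; 5 starts row 2. P = [[2, 3], [5]], Q = [[1, 2], [3]].
Insert 1: 1 bumps 2 from row 1; 2 bumps 5 from row 2; 5 starts row 3. P = [[1, 3], [2], [5]], Q = [[1, 2], [3], [4]].
Insert 4: appended to row 1. P = [[1, 3, 4], [2], [5]], Q = [[1, 2, 5], [3], [4]].

So P = [[1, 3, 4], [2], [5]], Q = [[1, 2, 5], [3], [4]].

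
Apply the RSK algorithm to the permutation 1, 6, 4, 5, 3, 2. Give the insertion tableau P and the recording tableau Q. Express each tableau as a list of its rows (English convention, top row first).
P = [[1, 2, 5], [3], [4], [6]], Q = [[1, 2, 4], [3], [5], [6]]

Insert each entry of the permutation into P by Schensted row insertion, recording in Q the position of each new cell.

After inserting 1: P = [[1]].
After inserting 6: P = [[1, 6]].
After inserting 4: P = [[1, 4], [6]].
After inserting 5: P = [[1, 4, 5], [6]].
After inserting 3: P = [[1, 3, 5], [4], [6]].
After inserting 2: P = [[1, 2, 5], [3], [4], [6]].

So P = [[1, 2, 5], [3], [4], [6]], Q = [[1, 2, 4], [3], [5], [6]].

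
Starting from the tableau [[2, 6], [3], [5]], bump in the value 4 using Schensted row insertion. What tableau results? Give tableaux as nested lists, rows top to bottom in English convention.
[[2, 4], [3, 6], [5]]

In row 1, 4 replaces 6 (the leftmost entry greater than 4); 6 is bumped to row 2. 6 is appended to row 2. The new tableau is [[2, 4], [3, 6], [5]].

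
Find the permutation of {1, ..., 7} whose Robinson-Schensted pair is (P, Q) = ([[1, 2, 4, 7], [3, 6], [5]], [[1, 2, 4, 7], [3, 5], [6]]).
Reverse the RSK construction: for i from n down to 1, find the cell of Q containing i, remove the entry at that cell from P, and reverse-bump it up through P; the value ejected from row 1 is w(i).

Step i=7: Q has 7 at row 1, column 4; remove that cell from P, ejecting 7. So w(7) = 7. P is now [[1, 2, 4], [3, 6], [5]].
Step i=6: Q has 6 at row 3, column 1; remove 5 from row 3 of P and reverse-bump: 5 enters row 2 and ejects 3; 3 enters row 1 and ejects 2. So w(6) = 2. P is now [[1, 3, 4], [5, 6]].
Step i=5: Q has 5 at row 2, column 2; remove 6 from row 2 of P and reverse-bump: 6 enters row 1 and ejects 4. So w(5) = 4. P is now [[1, 3, 6], [5]].
Step i=4: Q has 4 at row 1, column 3; remove that cell from P, ejecting 6. So w(4) = 6. P is now [[1, 3], [5]].
Step i=3: Q has 3 at row 2, column 1; remove 5 from row 2 of P and reverse-bump: 5 enters row 1 and ejects 3. So w(3) = 3. P is now [[1, 5]].
Step i=2: Q has 2 at row 1, column 2; remove that cell from P, ejecting 5. So w(2) = 5. P is now [[1]].
Step i=1: Q has 1 at row 1, column 1; remove that cell from P, ejecting 1. So w(1) = 1. P is now [].

So w = 1 5 3 6 4 2 7.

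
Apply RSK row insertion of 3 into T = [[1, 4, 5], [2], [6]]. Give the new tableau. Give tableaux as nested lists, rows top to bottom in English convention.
[[1, 3, 5], [2, 4], [6]]

In row 1, 3 replaces 4 (the leftmost entry greater than 3); 4 is bumped to row 2. 4 is appended to row 2. The new tableau is [[1, 3, 5], [2, 4], [6]].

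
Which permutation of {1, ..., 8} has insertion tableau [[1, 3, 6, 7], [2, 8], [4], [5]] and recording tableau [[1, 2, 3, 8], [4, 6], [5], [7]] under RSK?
Reverse RSK: for i = n, n-1, ..., 1, locate i in Q, remove the corresponding corner cell from P, and reverse-bump its entry up through P; the value ejected from row 1 is w(i).

So w = 2 5 8 4 3 6 1 7.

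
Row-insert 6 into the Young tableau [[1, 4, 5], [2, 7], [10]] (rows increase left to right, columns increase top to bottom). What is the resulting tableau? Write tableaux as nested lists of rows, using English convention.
6 is larger than every entry of row 1, so it is appended to row 1. The new tableau is [[1, 4, 5, 6], [2, 7], [10]].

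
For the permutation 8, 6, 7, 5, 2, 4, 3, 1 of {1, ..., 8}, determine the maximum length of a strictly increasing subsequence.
2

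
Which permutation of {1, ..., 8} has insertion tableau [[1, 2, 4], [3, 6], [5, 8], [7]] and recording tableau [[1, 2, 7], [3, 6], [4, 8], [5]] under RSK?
Reverse the RSK construction: for i from n down to 1, find the cell of Q containing i, remove the entry at that cell from P, and reverse-bump it up through P; the value ejected from row 1 is w(i).

Step i=8: Q has 8 at row 3, column 2; remove 8 from row 3 of P and reverse-bump: 8 enters row 2 and ejects 6; 6 enters row 1 and ejects 4. So w(8) = 4. P is now [[1, 2, 6], [3, 8], [5], [7]].
Step i=7: Q has 7 at row 1, column 3; remove that cell from P, ejecting 6. So w(7) = 6. P is now [[1, 2], [3, 8], [5], [7]].
Step i=6: Q has 6 at row 2, column 2; remove 8 from row 2 of P and reverse-bump: 8 enters row 1 and ejects 2. So w(6) = 2. P is now [[1, 8], [3], [5], [7]].
Step i=5: Q has 5 at row 4, column 1; remove 7 from row 4 of P and reverse-bump: 7 enters row 3 and ejects 5; 5 enters row 2 and ejects 3; 3 enters row 1 and ejects 1. So w(5) = 1. P is now [[3, 8], [5], [7]].
Step i=4: Q has 4 at row 3, column 1; remove 7 from row 3 of P and reverse-bump: 7 enters row 2 and ejects 5; 5 enters row 1 and ejects 3. So w(4) = 3. P is now [[5, 8], [7]].
Step i=3: Q has 3 at row 2, column 1; remove 7 from row 2 of P and reverse-bump: 7 enters row 1 and ejects 5. So w(3) = 5. P is now [[7, 8]].
Step i=2: Q has 2 at row 1, column 2; remove that cell from P, ejecting 8. So w(2) = 8. P is now [[7]].
Step i=1: Q has 1 at row 1, column 1; remove that cell from P, ejecting 7. So w(1) = 7. P is now [].

So w = 7 8 5 3 1 2 6 4.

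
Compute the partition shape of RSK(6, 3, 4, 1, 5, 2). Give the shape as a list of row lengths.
[3, 2, 1]

Row-insert each entry into an empty tableau.

After inserting 6: P = [[6]].
After inserting 3: P = [[3], [6]].
After inserting 4: P = [[3, 4], [6]].
After inserting 1: P = [[1, 4], [3], [6]].
After inserting 5: P = [[1, 4, 5], [3], [6]].
After inserting 2: P = [[1, 2, 5], [3, 4], [6]].

The final insertion tableau P = [[1, 2, 5], [3, 4], [6]] has shape [3, 2, 1].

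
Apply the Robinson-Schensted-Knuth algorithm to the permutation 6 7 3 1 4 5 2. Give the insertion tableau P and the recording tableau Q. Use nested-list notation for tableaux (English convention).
P = [[1, 2, 5], [3, 4], [6, 7]], Q = [[1, 2, 6], [3, 5], [4, 7]]

Insert each entry of the permutation into P by Schensted row insertion, recording in Q the position of each new cell.

Insert 6: appended to row 1. P = [[6]], Q = [[1]].
Insert 7: appended to row 1. P = [[6, 7]], Q = [[1, 2]].
Insert 3: 3 bumps 6 from row 1; 6 starts row 2. P = [[3, 7], [6]], Q = [[1, 2], [3]].
Insert 1: 1 bumps 3 from row 1; 3 bumps 6 from row 2; 6 starts row 3. P = [[1, 7], [3], [6]], Q = [[1, 2], [3], [4]].
Insert 4: 4 bumps 7 from row 1; 7 appends to row 2. P = [[1, 4], [3, 7], [6]], Q = [[1, 2], [3, 5], [4]].
Insert 5: appended to row 1. P = [[1, 4, 5], [3, 7], [6]], Q = [[1, 2, 6], [3, 5], [4]].
Insert 2: 2 bumps 4 from row 1; 4 bumps 7 from row 2; 7 appends to row 3. P = [[1, 2, 5], [3, 4], [6, 7]], Q = [[1, 2, 6], [3, 5], [4, 7]].

So P = [[1, 2, 5], [3, 4], [6, 7]], Q = [[1, 2, 6], [3, 5], [4, 7]].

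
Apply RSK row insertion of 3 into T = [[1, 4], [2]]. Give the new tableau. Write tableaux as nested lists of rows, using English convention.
In row 1, 3 replaces 4 (the leftmost entry greater than 3); 4 is bumped to row 2. 4 is appended to row 2. The new tableau is [[1, 3], [2, 4]].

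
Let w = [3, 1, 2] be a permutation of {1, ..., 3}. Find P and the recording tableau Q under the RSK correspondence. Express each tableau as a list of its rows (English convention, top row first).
P = [[1, 2], [3]], Q = [[1, 3], [2]]

Insert each entry of the permutation into P by Schensted row insertion, recording in Q the position of each new cell.

Insert 3: appended to row 1. P = [[3]], Q = [[1]].
Insert 1: 1 bumps 3 from row 1; 3 starts row 2. P = [[1], [3]], Q = [[1], [2]].
Insert 2: appended to row 1. P = [[1, 2], [3]], Q = [[1, 3], [2]].

So P = [[1, 2], [3]], Q = [[1, 3], [2]].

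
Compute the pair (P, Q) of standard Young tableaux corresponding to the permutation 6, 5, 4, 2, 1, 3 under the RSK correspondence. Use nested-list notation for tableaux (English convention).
P = [[1, 3], [2], [4], [5], [6]], Q = [[1, 6], [2], [3], [4], [5]]

Insert each entry of the permutation into P by Schensted row insertion, recording in Q the position of each new cell.

After inserting 6: P = [[6]].
After inserting 5: P = [[5], [6]].
After inserting 4: P = [[4], [5], [6]].
After inserting 2: P = [[2], [4], [5], [6]].
After inserting 1: P = [[1], [2], [4], [5], [6]].
After inserting 3: P = [[1, 3], [2], [4], [5], [6]].

So P = [[1, 3], [2], [4], [5], [6]], Q = [[1, 6], [2], [3], [4], [5]].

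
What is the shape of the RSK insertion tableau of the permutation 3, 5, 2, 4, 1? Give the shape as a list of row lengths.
RSK row insertion gives P = [[1, 4], [2, 5], [3]], which has shape [2, 2, 1].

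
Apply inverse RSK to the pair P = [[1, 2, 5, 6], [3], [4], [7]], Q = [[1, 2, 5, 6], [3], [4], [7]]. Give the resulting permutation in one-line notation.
1 7 4 3 5 6 2

Reverse RSK: for i = n, n-1, ..., 1, locate i in Q, remove the corresponding corner cell from P, and reverse-bump its entry up through P; the value ejected from row 1 is w(i).

So w = 1 7 4 3 5 6 2.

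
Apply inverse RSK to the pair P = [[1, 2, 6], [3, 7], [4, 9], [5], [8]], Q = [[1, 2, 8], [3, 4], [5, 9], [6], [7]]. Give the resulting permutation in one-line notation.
8 9 1 5 4 3 2 7 6

Reverse the RSK construction: for i from n down to 1, find the cell of Q containing i, remove the entry at that cell from P, and reverse-bump it up through P; the value ejected from row 1 is w(i).

Step i=9: Q has 9 at row 3, column 2; remove 9 from row 3 of P and reverse-bump: 9 enters row 2 and ejects 7; 7 enters row 1 and ejects 6. So w(9) = 6. P is now [[1, 2, 7], [3, 9], [4], [5], [8]].
Step i=8: Q has 8 at row 1, column 3; remove that cell from P, ejecting 7. So w(8) = 7. P is now [[1, 2], [3, 9], [4], [5], [8]].
Step i=7: Q has 7 at row 5, column 1; remove 8 from row 5 of P and reverse-bump: 8 enters row 4 and ejects 5; 5 enters row 3 and ejects 4; 4 enters row 2 and ejects 3; 3 enters row 1 and ejects 2. So w(7) = 2. P is now [[1, 3], [4, 9], [5], [8]].
Step i=6: Q has 6 at row 4, column 1; remove 8 from row 4 of P and reverse-bump: 8 enters row 3 and ejects 5; 5 enters row 2 and ejects 4; 4 enters row 1 and ejects 3. So w(6) = 3. P is now [[1, 4], [5, 9], [8]].
Step i=5: Q has 5 at row 3, column 1; remove 8 from row 3 of P and reverse-bump: 8 enters row 2 and ejects 5; 5 enters row 1 and ejects 4. So w(5) = 4. P is now [[1, 5], [8, 9]].
Step i=4: Q has 4 at row 2, column 2; remove 9 from row 2 of P and reverse-bump: 9 enters row 1 and ejects 5. So w(4) = 5. P is now [[1, 9], [8]].
Step i=3: Q has 3 at row 2, column 1; remove 8 from row 2 of P and reverse-bump: 8 enters row 1 and ejects 1. So w(3) = 1. P is now [[8, 9]].
Step i=2: Q has 2 at row 1, column 2; remove that cell from P, ejecting 9. So w(2) = 9. P is now [[8]].
Step i=1: Q has 1 at row 1, column 1; remove that cell from P, ejecting 8. So w(1) = 8. P is now [].

So w = 8 9 1 5 4 3 2 7 6.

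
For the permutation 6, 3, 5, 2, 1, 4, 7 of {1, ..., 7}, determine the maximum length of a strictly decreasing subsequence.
4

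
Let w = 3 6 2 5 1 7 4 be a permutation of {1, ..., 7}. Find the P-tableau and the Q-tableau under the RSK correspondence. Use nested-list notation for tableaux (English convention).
P = [[1, 4, 7], [2, 5], [3, 6]], Q = [[1, 2, 6], [3, 4], [5, 7]]

Insert each entry of the permutation into P by Schensted row insertion, recording in Q the position of each new cell.

After inserting 3: P = [[3]].
After inserting 6: P = [[3, 6]].
After inserting 2: P = [[2, 6], [3]].
After inserting 5: P = [[2, 5], [3, 6]].
After inserting 1: P = [[1, 5], [2, 6], [3]].
After inserting 7: P = [[1, 5, 7], [2, 6], [3]].
After inserting 4: P = [[1, 4, 7], [2, 5], [3, 6]].

So P = [[1, 4, 7], [2, 5], [3, 6]], Q = [[1, 2, 6], [3, 4], [5, 7]].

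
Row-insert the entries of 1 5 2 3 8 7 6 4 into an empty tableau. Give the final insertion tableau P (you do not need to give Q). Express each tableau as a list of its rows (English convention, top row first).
P = [[1, 2, 3, 4], [5, 6], [7], [8]]

After inserting 1: P = [[1]].
After inserting 5: P = [[1, 5]].
After inserting 2: P = [[1, 2], [5]].
After inserting 3: P = [[1, 2, 3], [5]].
After inserting 8: P = [[1, 2, 3, 8], [5]].
After inserting 7: P = [[1, 2, 3, 7], [5, 8]].
After inserting 6: P = [[1, 2, 3, 6], [5, 7], [8]].
After inserting 4: P = [[1, 2, 3, 4], [5, 6], [7], [8]].

So P = [[1, 2, 3, 4], [5, 6], [7], [8]].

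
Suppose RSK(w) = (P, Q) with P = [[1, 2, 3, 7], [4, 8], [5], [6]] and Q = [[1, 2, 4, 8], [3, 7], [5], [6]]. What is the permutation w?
Reverse RSK: for i = n, n-1, ..., 1, locate i in Q, remove the corresponding corner cell from P, and reverse-bump its entry up through P; the value ejected from row 1 is w(i).

So w = 1 6 5 8 4 2 3 7.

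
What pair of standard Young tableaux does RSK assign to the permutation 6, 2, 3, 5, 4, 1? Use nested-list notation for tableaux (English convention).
P = [[1, 3, 4], [2], [5], [6]], Q = [[1, 3, 4], [2], [5], [6]]

Insert each entry of the permutation into P by Schensted row insertion, recording in Q the position of each new cell.

Insert 6: appended to row 1. P = [[6]], Q = [[1]].
Insert 2: 2 bumps 6 from row 1; 6 starts row 2. P = [[2], [6]], Q = [[1], [2]].
Insert 3: appended to row 1. P = [[2, 3], [6]], Q = [[1, 3], [2]].
Insert 5: appended to row 1. P = [[2, 3, 5], [6]], Q = [[1, 3, 4], [2]].
Insert 4: 4 bumps 5 from row 1; 5 bumps 6 from row 2; 6 starts row 3. P = [[2, 3, 4], [5], [6]], Q = [[1, 3, 4], [2], [5]].
Insert 1: 1 bumps 2 from row 1; 2 bumps 5 from row 2; 5 bumps 6 from row 3; 6 starts row 4. P = [[1, 3, 4], [2], [5], [6]], Q = [[1, 3, 4], [2], [5], [6]].

So P = [[1, 3, 4], [2], [5], [6]], Q = [[1, 3, 4], [2], [5], [6]].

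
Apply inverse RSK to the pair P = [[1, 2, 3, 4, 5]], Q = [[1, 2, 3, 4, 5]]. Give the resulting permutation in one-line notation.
1 2 3 4 5

Reverse the RSK construction: for i from n down to 1, find the cell of Q containing i, remove the entry at that cell from P, and reverse-bump it up through P; the value ejected from row 1 is w(i).

Step i=5: Q has 5 at row 1, column 5; remove that cell from P, ejecting 5. So w(5) = 5. P is now [[1, 2, 3, 4]].
Step i=4: Q has 4 at row 1, column 4; remove that cell from P, ejecting 4. So w(4) = 4. P is now [[1, 2, 3]].
Step i=3: Q has 3 at row 1, column 3; remove that cell from P, ejecting 3. So w(3) = 3. P is now [[1, 2]].
Step i=2: Q has 2 at row 1, column 2; remove that cell from P, ejecting 2. So w(2) = 2. P is now [[1]].
Step i=1: Q has 1 at row 1, column 1; remove that cell from P, ejecting 1. So w(1) = 1. P is now [].

So w = 1 2 3 4 5.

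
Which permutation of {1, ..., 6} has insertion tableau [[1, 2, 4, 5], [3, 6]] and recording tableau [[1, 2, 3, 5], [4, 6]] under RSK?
1 3 4 2 6 5

Reverse the RSK construction: for i from n down to 1, find the cell of Q containing i, remove the entry at that cell from P, and reverse-bump it up through P; the value ejected from row 1 is w(i).

Step i=6: Q has 6 at row 2, column 2; remove 6 from row 2 of P and reverse-bump: 6 enters row 1 and ejects 5. So w(6) = 5. P is now [[1, 2, 4, 6], [3]].
Step i=5: Q has 5 at row 1, column 4; remove that cell from P, ejecting 6. So w(5) = 6. P is now [[1, 2, 4], [3]].
Step i=4: Q has 4 at row 2, column 1; remove 3 from row 2 of P and reverse-bump: 3 enters row 1 and ejects 2. So w(4) = 2. P is now [[1, 3, 4]].
Step i=3: Q has 3 at row 1, column 3; remove that cell from P, ejecting 4. So w(3) = 4. P is now [[1, 3]].
Step i=2: Q has 2 at row 1, column 2; remove that cell from P, ejecting 3. So w(2) = 3. P is now [[1]].
Step i=1: Q has 1 at row 1, column 1; remove that cell from P, ejecting 1. So w(1) = 1. P is now [].

So w = 1 3 4 2 6 5.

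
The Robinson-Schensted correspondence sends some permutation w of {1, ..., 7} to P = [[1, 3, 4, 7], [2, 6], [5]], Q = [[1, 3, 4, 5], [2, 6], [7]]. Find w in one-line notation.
Reverse the RSK construction: for i from n down to 1, find the cell of Q containing i, remove the entry at that cell from P, and reverse-bump it up through P; the value ejected from row 1 is w(i).

Step i=7: Q has 7 at row 3, column 1; remove 5 from row 3 of P and reverse-bump: 5 enters row 2 and ejects 2; 2 enters row 1 and ejects 1. So w(7) = 1. P is now [[2, 3, 4, 7], [5, 6]].
Step i=6: Q has 6 at row 2, column 2; remove 6 from row 2 of P and reverse-bump: 6 enters row 1 and ejects 4. So w(6) = 4. P is now [[2, 3, 6, 7], [5]].
Step i=5: Q has 5 at row 1, column 4; remove that cell from P, ejecting 7. So w(5) = 7. P is now [[2, 3, 6], [5]].
Step i=4: Q has 4 at row 1, column 3; remove that cell from P, ejecting 6. So w(4) = 6. P is now [[2, 3], [5]].
Step i=3: Q has 3 at row 1, column 2; remove that cell from P, ejecting 3. So w(3) = 3. P is now [[2], [5]].
Step i=2: Q has 2 at row 2, column 1; remove 5 from row 2 of P and reverse-bump: 5 enters row 1 and ejects 2. So w(2) = 2. P is now [[5]].
Step i=1: Q has 1 at row 1, column 1; remove that cell from P, ejecting 5. So w(1) = 5. P is now [].

So w = 5 2 3 6 7 4 1.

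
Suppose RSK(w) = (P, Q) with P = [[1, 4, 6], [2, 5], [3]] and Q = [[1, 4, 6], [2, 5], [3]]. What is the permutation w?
3 2 1 5 4 6

Reverse RSK: for i = n, n-1, ..., 1, locate i in Q, remove the corresponding corner cell from P, and reverse-bump its entry up through P; the value ejected from row 1 is w(i).

So w = 3 2 1 5 4 6.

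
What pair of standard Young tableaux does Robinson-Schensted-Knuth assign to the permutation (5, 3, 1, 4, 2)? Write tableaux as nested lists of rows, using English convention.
Insert each entry of the permutation into P by Schensted row insertion, recording in Q the position of each new cell.

After inserting 5: P = [[5]].
After inserting 3: P = [[3], [5]].
After inserting 1: P = [[1], [3], [5]].
After inserting 4: P = [[1, 4], [3], [5]].
After inserting 2: P = [[1, 2], [3, 4], [5]].

So P = [[1, 2], [3, 4], [5]], Q = [[1, 4], [2, 5], [3]].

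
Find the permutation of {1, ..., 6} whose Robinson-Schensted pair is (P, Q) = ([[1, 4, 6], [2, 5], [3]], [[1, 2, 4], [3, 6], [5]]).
Reverse the RSK construction: for i from n down to 1, find the cell of Q containing i, remove the entry at that cell from P, and reverse-bump it up through P; the value ejected from row 1 is w(i).

Step i=6: Q has 6 at row 2, column 2; remove 5 from row 2 of P and reverse-bump: 5 enters row 1 and ejects 4. So w(6) = 4. P is now [[1, 5, 6], [2], [3]].
Step i=5: Q has 5 at row 3, column 1; remove 3 from row 3 of P and reverse-bump: 3 enters row 2 and ejects 2; 2 enters row 1 and ejects 1. So w(5) = 1. P is now [[2, 5, 6], [3]].
Step i=4: Q has 4 at row 1, column 3; remove that cell from P, ejecting 6. So w(4) = 6. P is now [[2, 5], [3]].
Step i=3: Q has 3 at row 2, column 1; remove 3 from row 2 of P and reverse-bump: 3 enters row 1 and ejects 2. So w(3) = 2. P is now [[3, 5]].
Step i=2: Q has 2 at row 1, column 2; remove that cell from P, ejecting 5. So w(2) = 5. P is now [[3]].
Step i=1: Q has 1 at row 1, column 1; remove that cell from P, ejecting 3. So w(1) = 3. P is now [].

So w = 3 5 2 6 1 4.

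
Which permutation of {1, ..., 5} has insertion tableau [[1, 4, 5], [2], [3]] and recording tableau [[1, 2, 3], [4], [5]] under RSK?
3 4 5 2 1

Reverse the RSK construction: for i from n down to 1, find the cell of Q containing i, remove the entry at that cell from P, and reverse-bump it up through P; the value ejected from row 1 is w(i).

Step i=5: Q has 5 at row 3, column 1; remove 3 from row 3 of P and reverse-bump: 3 enters row 2 and ejects 2; 2 enters row 1 and ejects 1. So w(5) = 1. P is now [[2, 4, 5], [3]].
Step i=4: Q has 4 at row 2, column 1; remove 3 from row 2 of P and reverse-bump: 3 enters row 1 and ejects 2. So w(4) = 2. P is now [[3, 4, 5]].
Step i=3: Q has 3 at row 1, column 3; remove that cell from P, ejecting 5. So w(3) = 5. P is now [[3, 4]].
Step i=2: Q has 2 at row 1, column 2; remove that cell from P, ejecting 4. So w(2) = 4. P is now [[3]].
Step i=1: Q has 1 at row 1, column 1; remove that cell from P, ejecting 3. So w(1) = 3. P is now [].

So w = 3 4 5 2 1.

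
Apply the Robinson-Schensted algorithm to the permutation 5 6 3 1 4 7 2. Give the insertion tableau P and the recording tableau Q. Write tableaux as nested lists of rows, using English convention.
Insert each entry of the permutation into P by Schensted row insertion, recording in Q the position of each new cell.

Insert 5: appended to row 1. P = [[5]].
Insert 6: appended to row 1. P = [[5, 6]].
Insert 3: 3 bumps 5 from row 1; 5 starts row 2. P = [[3, 6], [5]].
Insert 1: 1 bumps 3 from row 1; 3 bumps 5 from row 2; 5 starts row 3. P = [[1, 6], [3], [5]].
Insert 4: 4 bumps 6 from row 1; 6 appends to row 2. P = [[1, 4], [3, 6], [5]].
Insert 7: appended to row 1. P = [[1, 4, 7], [3, 6], [5]].
Insert 2: 2 bumps 4 from row 1; 4 bumps 6 from row 2; 6 appends to row 3. P = [[1, 2, 7], [3, 4], [5, 6]].

So P = [[1, 2, 7], [3, 4], [5, 6]], Q = [[1, 2, 6], [3, 5], [4, 7]].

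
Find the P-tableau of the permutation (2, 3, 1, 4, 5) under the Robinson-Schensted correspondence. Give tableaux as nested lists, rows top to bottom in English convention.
P = [[1, 3, 4, 5], [2]]

After inserting 2: P = [[2]].
After inserting 3: P = [[2, 3]].
After inserting 1: P = [[1, 3], [2]].
After inserting 4: P = [[1, 3, 4], [2]].
After inserting 5: P = [[1, 3, 4, 5], [2]].

So P = [[1, 3, 4, 5], [2]].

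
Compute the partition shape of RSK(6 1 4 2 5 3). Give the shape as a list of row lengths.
Row-insert each entry into an empty tableau.

After inserting 6: P = [[6]].
After inserting 1: P = [[1], [6]].
After inserting 4: P = [[1, 4], [6]].
After inserting 2: P = [[1, 2], [4], [6]].
After inserting 5: P = [[1, 2, 5], [4], [6]].
After inserting 3: P = [[1, 2, 3], [4, 5], [6]].

The final insertion tableau P = [[1, 2, 3], [4, 5], [6]] has shape [3, 2, 1].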